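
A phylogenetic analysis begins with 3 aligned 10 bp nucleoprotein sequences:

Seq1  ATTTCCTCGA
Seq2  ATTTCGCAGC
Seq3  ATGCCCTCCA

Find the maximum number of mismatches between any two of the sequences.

7

Pairwise Hamming distances:
  Seq1 vs Seq2: 4
  Seq1 vs Seq3: 3
  Seq2 vs Seq3: 7
The largest is 7, between Seq2 and Seq3.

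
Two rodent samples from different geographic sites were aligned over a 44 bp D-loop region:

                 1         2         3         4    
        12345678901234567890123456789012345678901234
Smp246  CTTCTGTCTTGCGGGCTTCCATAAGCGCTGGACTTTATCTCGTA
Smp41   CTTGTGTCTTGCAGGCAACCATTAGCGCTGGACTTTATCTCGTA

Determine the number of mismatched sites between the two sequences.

Differing sites — 4:C/G; 13:G/A; 17:T/A; 18:T/A; 23:A/T.
That gives 5 mismatches out of 44 aligned sites, so the Hamming distance is 5.

5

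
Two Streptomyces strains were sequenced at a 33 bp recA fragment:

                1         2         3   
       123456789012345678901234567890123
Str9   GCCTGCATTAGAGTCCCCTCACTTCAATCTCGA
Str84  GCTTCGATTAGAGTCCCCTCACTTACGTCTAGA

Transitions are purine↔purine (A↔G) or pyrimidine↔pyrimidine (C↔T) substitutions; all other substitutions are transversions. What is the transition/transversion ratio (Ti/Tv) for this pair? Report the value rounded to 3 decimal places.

Differing sites — 3:C/T (Ti); 5:G/C (Tv); 6:C/G (Tv); 25:C/A (Tv); 26:A/C (Tv); 27:A/G (Ti); 31:C/A (Tv).
Of the 7 differences, 2 transitions and 5 transversions, so Ti/Tv = 2/5 = 0.400.

0.400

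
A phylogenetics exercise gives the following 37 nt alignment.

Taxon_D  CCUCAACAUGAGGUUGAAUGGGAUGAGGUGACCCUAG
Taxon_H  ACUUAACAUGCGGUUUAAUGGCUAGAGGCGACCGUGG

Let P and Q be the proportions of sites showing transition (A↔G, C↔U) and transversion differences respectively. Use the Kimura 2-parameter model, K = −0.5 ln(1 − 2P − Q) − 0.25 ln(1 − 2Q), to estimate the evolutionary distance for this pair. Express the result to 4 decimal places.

The sequences differ at positions 1 (C/A, transversion), 4 (C/U, transition), 11 (A/C, transversion), 16 (G/U, transversion), 22 (G/C, transversion), 23 (A/U, transversion), 24 (U/A, transversion), 29 (U/C, transition), 34 (C/G, transversion), 36 (A/G, transition).
Of the 10 differences, 3 transitions and 7 transversions over 37 sites: P = 3/37 = 0.081081, Q = 7/37 = 0.189189.
d = −0.5·ln(0.648649) − 0.25·ln(0.621622) = −0.5·(-0.432864) − 0.25·(-0.475423) = 0.3353.

0.3353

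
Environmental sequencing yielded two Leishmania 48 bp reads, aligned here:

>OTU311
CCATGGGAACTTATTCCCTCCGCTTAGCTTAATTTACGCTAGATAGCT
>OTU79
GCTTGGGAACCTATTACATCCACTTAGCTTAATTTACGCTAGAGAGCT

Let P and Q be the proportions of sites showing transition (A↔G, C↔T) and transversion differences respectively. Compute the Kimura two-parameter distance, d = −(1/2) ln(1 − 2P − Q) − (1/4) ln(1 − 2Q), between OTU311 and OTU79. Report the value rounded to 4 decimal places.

Differing sites — 1:C/G (Tv); 3:A/T (Tv); 11:T/C (Ti); 16:C/A (Tv); 18:C/A (Tv); 22:G/A (Ti); 44:T/G (Tv).
Of the 7 differences, 2 transitions and 5 transversions over 48 sites: P = 2/48 = 0.041667, Q = 5/48 = 0.104167.
d = −0.5·ln(0.812499) − 0.25·ln(0.791666) = −0.5·(-0.207641) − 0.25·(-0.233616) = 0.1622.

0.1622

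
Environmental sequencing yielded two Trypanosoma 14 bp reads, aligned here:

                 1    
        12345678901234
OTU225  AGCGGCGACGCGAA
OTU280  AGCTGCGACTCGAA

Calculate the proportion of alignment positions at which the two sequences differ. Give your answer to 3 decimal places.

0.143

The sequences differ at positions 4 (G/T), 10 (G/T).
There are 2 differences over 14 sites, so p = 2/14 = 0.143.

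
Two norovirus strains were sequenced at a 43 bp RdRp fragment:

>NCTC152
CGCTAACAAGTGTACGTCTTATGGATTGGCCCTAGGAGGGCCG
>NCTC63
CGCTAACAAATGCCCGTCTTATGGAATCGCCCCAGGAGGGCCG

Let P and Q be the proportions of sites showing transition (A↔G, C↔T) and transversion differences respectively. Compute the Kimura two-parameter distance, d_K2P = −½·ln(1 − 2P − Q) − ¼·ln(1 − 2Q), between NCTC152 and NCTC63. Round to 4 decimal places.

The sequences differ at positions 10 (G/A, transition), 13 (T/C, transition), 14 (A/C, transversion), 26 (T/A, transversion), 28 (G/C, transversion), 33 (T/C, transition).
Of the 6 differences, 3 transitions and 3 transversions over 43 sites: P = 3/43 = 0.069767, Q = 3/43 = 0.069767.
d = −0.5·ln(0.790699) − 0.25·ln(0.860466) = −0.5·(-0.234838) − 0.25·(-0.150281) = 0.1550.

0.1550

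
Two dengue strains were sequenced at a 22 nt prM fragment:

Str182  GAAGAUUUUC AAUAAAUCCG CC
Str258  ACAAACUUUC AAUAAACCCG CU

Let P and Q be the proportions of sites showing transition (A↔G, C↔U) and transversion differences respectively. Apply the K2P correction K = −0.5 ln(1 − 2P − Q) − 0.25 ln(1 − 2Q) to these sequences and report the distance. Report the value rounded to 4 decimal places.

Differing sites — 1:G/A (Ti); 2:A/C (Tv); 4:G/A (Ti); 6:U/C (Ti); 17:U/C (Ti); 22:C/U (Ti).
Of the 6 differences, 5 transitions and 1 transversion over 22 sites: P = 5/22 = 0.227273, Q = 1/22 = 0.045455.
d = −0.5·ln(0.499999) − 0.25·ln(0.909090) = −0.5·(-0.693149) − 0.25·(-0.095311) = 0.3704.

0.3704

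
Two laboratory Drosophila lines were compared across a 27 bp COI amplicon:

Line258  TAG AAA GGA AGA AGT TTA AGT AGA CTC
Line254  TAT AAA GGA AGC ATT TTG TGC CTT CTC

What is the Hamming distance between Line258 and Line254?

9

Differing sites — 3:G/T; 12:A/C; 14:G/T; 18:A/G; 19:A/T; 21:T/C; 22:A/C; 23:G/T; 24:A/T.
That gives 9 mismatches out of 27 aligned sites, so the Hamming distance is 9.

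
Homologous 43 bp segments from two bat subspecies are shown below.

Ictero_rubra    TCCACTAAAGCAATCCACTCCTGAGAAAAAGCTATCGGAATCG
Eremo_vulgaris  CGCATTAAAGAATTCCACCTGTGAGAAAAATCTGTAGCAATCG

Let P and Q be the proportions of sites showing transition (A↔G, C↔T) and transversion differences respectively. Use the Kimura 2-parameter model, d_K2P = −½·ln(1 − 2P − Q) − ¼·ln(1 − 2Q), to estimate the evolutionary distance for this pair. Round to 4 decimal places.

Mismatches occur at site 1 (T→C, transition), site 2 (C→G, transversion), site 5 (C→T, transition), site 11 (C→A, transversion), site 13 (A→T, transversion), site 19 (T→C, transition), site 20 (C→T, transition), site 21 (C→G, transversion), site 31 (G→T, transversion), site 34 (A→G, transition), site 36 (C→A, transversion), site 38 (G→C, transversion).
Of the 12 differences, 5 transitions and 7 transversions over 43 sites: P = 5/43 = 0.116279, Q = 7/43 = 0.162791.
d = −0.5·ln(0.604651) − 0.25·ln(0.674418) = −0.5·(-0.503104) − 0.25·(-0.393905) = 0.3500.

0.3500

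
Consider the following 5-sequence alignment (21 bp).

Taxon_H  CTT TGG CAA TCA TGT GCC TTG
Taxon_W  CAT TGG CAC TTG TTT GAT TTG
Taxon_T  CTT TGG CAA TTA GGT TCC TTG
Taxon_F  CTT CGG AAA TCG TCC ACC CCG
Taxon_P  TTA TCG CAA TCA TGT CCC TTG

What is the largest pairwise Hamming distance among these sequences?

12

Pairwise Hamming distances:
  Taxon_H vs Taxon_W: 7
  Taxon_H vs Taxon_T: 3
  Taxon_H vs Taxon_F: 8
  Taxon_H vs Taxon_P: 4
  Taxon_W vs Taxon_T: 8
  Taxon_W vs Taxon_F: 12
  Taxon_W vs Taxon_P: 11
  Taxon_T vs Taxon_F: 10
  Taxon_T vs Taxon_P: 6
  Taxon_F vs Taxon_P: 11
The largest is 12, between Taxon_W and Taxon_F.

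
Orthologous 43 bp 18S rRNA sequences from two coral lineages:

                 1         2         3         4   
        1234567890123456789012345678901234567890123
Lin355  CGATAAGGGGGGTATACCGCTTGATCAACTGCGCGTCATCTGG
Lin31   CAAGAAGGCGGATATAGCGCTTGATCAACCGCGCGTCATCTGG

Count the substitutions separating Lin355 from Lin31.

6

Differing sites — 2:G/A; 4:T/G; 9:G/C; 12:G/A; 17:C/G; 30:T/C.
That gives 6 mismatches out of 43 aligned sites, so the Hamming distance is 6.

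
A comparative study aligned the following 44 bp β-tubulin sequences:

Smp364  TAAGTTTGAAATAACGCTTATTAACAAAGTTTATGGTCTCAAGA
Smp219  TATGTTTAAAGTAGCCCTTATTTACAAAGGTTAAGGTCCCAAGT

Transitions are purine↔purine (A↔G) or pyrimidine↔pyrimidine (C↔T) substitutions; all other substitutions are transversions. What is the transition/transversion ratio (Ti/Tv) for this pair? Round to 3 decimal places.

Mismatches occur at site 3 (A/T, transversion), site 8 (G/A, transition), site 11 (A/G, transition), site 14 (A/G, transition), site 16 (G/C, transversion), site 23 (A/T, transversion), site 30 (T/G, transversion), site 34 (T/A, transversion), site 39 (T/C, transition), site 44 (A/T, transversion).
Of the 10 differences, 4 transitions and 6 transversions, so Ti/Tv = 4/6 = 0.667.

0.667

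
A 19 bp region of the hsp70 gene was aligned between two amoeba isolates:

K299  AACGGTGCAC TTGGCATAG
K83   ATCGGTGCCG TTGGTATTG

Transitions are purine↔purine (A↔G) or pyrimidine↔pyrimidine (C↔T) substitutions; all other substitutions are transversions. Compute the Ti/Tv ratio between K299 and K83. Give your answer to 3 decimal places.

0.250

Mismatches occur at site 2 (A→T, transversion), site 9 (A→C, transversion), site 10 (C→G, transversion), site 15 (C→T, transition), site 18 (A→T, transversion).
Of the 5 differences, 1 transition and 4 transversions, so Ti/Tv = 1/4 = 0.250.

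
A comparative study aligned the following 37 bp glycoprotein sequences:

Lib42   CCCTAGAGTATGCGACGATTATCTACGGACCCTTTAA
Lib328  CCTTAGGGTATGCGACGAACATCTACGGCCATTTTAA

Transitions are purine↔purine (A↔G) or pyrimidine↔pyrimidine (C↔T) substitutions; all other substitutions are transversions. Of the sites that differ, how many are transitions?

Differing sites — 3:C/T (Ti); 7:A/G (Ti); 19:T/A (Tv); 20:T/C (Ti); 29:A/C (Tv); 31:C/A (Tv); 32:C/T (Ti).
Of the 7 differences, 4 transitions and 3 transversions, so the answer is 4.

4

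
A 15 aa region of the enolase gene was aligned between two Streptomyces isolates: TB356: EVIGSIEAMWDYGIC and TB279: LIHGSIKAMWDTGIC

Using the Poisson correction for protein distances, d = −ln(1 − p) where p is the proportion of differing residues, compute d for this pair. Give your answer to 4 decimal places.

The sequences differ at positions 1 (E/L), 2 (V/I), 3 (I/H), 7 (E/K), 12 (Y/T).
p = 5/15 = 0.333333.
d = −ln(1 − 0.333333) = −ln(0.666667) = 0.4055.

0.4055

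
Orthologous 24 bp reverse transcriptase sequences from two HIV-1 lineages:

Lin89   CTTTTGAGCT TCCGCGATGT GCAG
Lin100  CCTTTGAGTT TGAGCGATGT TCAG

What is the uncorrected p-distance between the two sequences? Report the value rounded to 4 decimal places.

0.2083

Mismatches occur at site 2 (T/C), site 9 (C/T), site 12 (C/G), site 13 (C/A), site 21 (G/T).
There are 5 differences over 24 sites, so p = 5/24 = 0.2083.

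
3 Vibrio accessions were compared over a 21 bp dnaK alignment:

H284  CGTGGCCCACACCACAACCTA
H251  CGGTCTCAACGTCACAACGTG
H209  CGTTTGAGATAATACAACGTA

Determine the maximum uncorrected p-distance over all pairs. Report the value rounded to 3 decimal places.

0.476

Pairwise Hamming distances:
  H284 vs H251: 9
  H284 vs H209: 9
  H251 vs H209: 10
The largest is 10 mismatches, between H251 and H209; p = 10/21 = 0.476.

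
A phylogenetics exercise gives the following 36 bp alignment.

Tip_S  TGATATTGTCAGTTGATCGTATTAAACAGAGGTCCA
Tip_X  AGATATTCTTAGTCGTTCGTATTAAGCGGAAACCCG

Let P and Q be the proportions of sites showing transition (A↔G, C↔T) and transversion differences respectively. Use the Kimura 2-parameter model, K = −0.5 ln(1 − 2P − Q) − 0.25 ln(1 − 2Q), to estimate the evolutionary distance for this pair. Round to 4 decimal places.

Mismatches occur at site 1 (T→A, transversion), site 8 (G→C, transversion), site 10 (C→T, transition), site 14 (T→C, transition), site 16 (A→T, transversion), site 26 (A→G, transition), site 28 (A→G, transition), site 31 (G→A, transition), site 32 (G→A, transition), site 33 (T→C, transition), site 36 (A→G, transition).
Of the 11 differences, 8 transitions and 3 transversions over 36 sites: P = 8/36 = 0.222222, Q = 3/36 = 0.083333.
d = −0.5·ln(0.472223) − 0.25·ln(0.833334) = −0.5·(-0.750304) − 0.25·(-0.182321) = 0.4207.

0.4207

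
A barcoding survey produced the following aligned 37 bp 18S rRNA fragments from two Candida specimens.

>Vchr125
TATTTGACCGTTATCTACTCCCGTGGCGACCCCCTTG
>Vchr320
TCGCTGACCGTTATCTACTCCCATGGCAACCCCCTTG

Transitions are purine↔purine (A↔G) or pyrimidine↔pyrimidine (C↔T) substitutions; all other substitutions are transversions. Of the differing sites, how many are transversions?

2

Differing sites — 2:A/C (Tv); 3:T/G (Tv); 4:T/C (Ti); 23:G/A (Ti); 28:G/A (Ti).
Of the 5 differences, 3 transitions and 2 transversions, so the answer is 2.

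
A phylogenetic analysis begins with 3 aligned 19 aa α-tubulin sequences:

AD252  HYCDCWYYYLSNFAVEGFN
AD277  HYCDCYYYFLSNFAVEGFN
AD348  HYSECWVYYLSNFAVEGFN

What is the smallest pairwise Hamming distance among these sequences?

Pairwise Hamming distances:
  AD252 vs AD277: 2
  AD252 vs AD348: 3
  AD277 vs AD348: 5
The smallest is 2, between AD252 and AD277.

2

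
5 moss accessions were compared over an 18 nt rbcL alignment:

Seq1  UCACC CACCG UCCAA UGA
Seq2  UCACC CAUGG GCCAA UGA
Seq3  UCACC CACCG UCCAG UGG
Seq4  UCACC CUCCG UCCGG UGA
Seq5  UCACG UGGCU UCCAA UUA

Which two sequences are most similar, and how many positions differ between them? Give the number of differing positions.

2

Pairwise Hamming distances:
  Seq1 vs Seq2: 3
  Seq1 vs Seq3: 2
  Seq1 vs Seq4: 3
  Seq1 vs Seq5: 6
  Seq2 vs Seq3: 5
  Seq2 vs Seq4: 6
  Seq2 vs Seq5: 8
  Seq3 vs Seq4: 3
  Seq3 vs Seq5: 8
  Seq4 vs Seq5: 8
The smallest is 2, between Seq1 and Seq3.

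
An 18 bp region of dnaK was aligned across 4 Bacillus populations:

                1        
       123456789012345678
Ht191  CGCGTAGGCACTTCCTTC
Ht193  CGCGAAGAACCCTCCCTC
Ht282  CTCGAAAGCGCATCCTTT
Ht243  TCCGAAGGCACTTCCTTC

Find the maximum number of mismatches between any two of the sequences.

8

Pairwise Hamming distances:
  Ht191 vs Ht193: 6
  Ht191 vs Ht282: 6
  Ht191 vs Ht243: 3
  Ht193 vs Ht282: 8
  Ht193 vs Ht243: 7
  Ht282 vs Ht243: 6
The largest is 8, between Ht193 and Ht282.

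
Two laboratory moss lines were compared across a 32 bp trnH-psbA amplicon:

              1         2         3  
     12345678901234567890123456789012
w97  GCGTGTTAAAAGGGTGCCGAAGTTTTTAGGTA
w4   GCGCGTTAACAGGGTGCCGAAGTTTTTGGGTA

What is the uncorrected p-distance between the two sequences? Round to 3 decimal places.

0.094

Mismatches occur at site 4 (T→C), site 10 (A→C), site 28 (A→G).
There are 3 differences over 32 sites, so p = 3/32 = 0.094.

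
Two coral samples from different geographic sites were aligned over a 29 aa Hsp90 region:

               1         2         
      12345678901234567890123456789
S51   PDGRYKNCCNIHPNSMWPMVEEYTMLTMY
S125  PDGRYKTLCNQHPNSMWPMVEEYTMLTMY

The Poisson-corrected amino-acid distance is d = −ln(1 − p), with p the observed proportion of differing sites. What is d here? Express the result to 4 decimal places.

Mismatches occur at site 7 (N↔T), site 8 (C↔L), site 11 (I↔Q).
p = 3/29 = 0.103448.
d = −ln(1 − 0.103448) = −ln(0.896552) = 0.1092.

0.1092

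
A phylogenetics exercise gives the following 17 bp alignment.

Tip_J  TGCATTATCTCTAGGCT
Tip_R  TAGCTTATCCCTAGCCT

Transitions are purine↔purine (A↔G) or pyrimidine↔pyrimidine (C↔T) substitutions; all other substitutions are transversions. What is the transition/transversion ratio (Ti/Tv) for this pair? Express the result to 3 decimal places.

The sequences differ at positions 2 (G/A, transition), 3 (C/G, transversion), 4 (A/C, transversion), 10 (T/C, transition), 15 (G/C, transversion).
Of the 5 differences, 2 transitions and 3 transversions, so Ti/Tv = 2/3 = 0.667.

0.667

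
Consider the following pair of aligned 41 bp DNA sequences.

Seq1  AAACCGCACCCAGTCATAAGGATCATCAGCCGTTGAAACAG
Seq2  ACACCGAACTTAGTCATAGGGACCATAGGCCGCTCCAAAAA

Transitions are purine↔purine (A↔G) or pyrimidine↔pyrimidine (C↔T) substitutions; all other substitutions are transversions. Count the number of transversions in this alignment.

6

The sequences differ at positions 2 (A/C, transversion), 7 (C/A, transversion), 10 (C/T, transition), 11 (C/T, transition), 19 (A/G, transition), 23 (T/C, transition), 27 (C/A, transversion), 28 (A/G, transition), 33 (T/C, transition), 35 (G/C, transversion), 36 (A/C, transversion), 39 (C/A, transversion), 41 (G/A, transition).
Of the 13 differences, 7 transitions and 6 transversions, so the answer is 6.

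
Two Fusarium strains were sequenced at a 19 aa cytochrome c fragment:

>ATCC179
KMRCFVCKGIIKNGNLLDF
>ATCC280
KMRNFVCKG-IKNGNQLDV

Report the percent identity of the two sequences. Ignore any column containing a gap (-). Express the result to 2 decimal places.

Excluding the 1 gap column leaves 18 comparable sites.
Differing sites — 4:C/N; 16:L/Q; 19:F/V.
15 of the 18 comparable sites match, so the percent identity is 15/18 × 100 = 83.33%.

83.33%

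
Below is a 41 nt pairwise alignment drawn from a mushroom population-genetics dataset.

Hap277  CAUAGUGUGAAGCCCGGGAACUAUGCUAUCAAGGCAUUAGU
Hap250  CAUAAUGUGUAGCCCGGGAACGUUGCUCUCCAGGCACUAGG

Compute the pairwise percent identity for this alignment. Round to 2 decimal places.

80.49%

Differing sites — 5:G/A; 10:A/U; 22:U/G; 23:A/U; 28:A/C; 31:A/C; 37:U/C; 41:U/G.
33 of the 41 sites match, so the percent identity is 33/41 × 100 = 80.49%.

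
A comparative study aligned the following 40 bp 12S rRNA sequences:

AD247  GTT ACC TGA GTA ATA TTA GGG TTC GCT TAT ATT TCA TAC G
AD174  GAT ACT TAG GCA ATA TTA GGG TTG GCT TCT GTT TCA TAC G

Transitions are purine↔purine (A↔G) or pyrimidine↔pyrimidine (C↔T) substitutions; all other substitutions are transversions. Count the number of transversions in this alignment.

3

The sequences differ at positions 2 (T/A, transversion), 6 (C/T, transition), 8 (G/A, transition), 9 (A/G, transition), 11 (T/C, transition), 24 (C/G, transversion), 29 (A/C, transversion), 31 (A/G, transition).
Of the 8 differences, 5 transitions and 3 transversions, so the answer is 3.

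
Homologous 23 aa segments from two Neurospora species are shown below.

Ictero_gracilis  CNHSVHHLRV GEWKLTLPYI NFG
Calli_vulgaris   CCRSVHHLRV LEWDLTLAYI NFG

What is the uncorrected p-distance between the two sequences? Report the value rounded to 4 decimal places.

0.2174

The sequences differ at positions 2 (N/C), 3 (H/R), 11 (G/L), 14 (K/D), 18 (P/A).
There are 5 differences over 23 sites, so p = 5/23 = 0.2174.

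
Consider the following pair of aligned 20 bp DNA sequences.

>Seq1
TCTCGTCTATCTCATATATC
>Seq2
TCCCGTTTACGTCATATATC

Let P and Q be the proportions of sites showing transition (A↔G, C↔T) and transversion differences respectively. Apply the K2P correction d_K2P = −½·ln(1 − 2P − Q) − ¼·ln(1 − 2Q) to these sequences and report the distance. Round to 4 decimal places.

0.2417

Differing sites — 3:T/C (Ti); 7:C/T (Ti); 10:T/C (Ti); 11:C/G (Tv).
Of the 4 differences, 3 transitions and 1 transversion over 20 sites: P = 3/20 = 0.150000, Q = 1/20 = 0.050000.
d = −0.5·ln(0.650000) − 0.25·ln(0.900000) = −0.5·(-0.430783) − 0.25·(-0.105361) = 0.2417.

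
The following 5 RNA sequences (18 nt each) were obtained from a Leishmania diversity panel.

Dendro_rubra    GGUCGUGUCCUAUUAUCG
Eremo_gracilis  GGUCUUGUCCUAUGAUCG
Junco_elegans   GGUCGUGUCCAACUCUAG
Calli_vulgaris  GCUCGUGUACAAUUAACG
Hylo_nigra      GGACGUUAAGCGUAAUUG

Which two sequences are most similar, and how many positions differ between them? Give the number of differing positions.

2

Pairwise Hamming distances:
  Dendro_rubra vs Eremo_gracilis: 2
  Dendro_rubra vs Junco_elegans: 4
  Dendro_rubra vs Calli_vulgaris: 4
  Dendro_rubra vs Hylo_nigra: 9
  Eremo_gracilis vs Junco_elegans: 6
  Eremo_gracilis vs Calli_vulgaris: 6
  Eremo_gracilis vs Hylo_nigra: 10
  Junco_elegans vs Calli_vulgaris: 6
  Junco_elegans vs Hylo_nigra: 11
  Calli_vulgaris vs Hylo_nigra: 10
The smallest is 2, between Dendro_rubra and Eremo_gracilis.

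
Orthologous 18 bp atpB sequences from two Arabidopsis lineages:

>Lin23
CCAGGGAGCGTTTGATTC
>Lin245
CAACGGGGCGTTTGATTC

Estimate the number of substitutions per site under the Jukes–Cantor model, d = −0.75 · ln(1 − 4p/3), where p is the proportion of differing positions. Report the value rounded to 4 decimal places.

0.1885

Differing sites — 2:C/A; 4:G/C; 7:A/G.
p = 3/18 = 0.166667.
d = −0.75 · ln(1 − (4/3)·0.166667) = −0.75 · ln(0.777777) = −0.75 · (-0.251315) = 0.1885.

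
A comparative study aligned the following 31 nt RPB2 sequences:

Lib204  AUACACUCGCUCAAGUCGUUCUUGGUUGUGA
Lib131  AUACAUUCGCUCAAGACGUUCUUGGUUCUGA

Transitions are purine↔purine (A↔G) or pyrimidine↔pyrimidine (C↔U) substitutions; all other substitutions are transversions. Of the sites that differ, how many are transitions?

1

Differing sites — 6:C/U (Ti); 16:U/A (Tv); 28:G/C (Tv).
Of the 3 differences, 1 transition and 2 transversions, so the answer is 1.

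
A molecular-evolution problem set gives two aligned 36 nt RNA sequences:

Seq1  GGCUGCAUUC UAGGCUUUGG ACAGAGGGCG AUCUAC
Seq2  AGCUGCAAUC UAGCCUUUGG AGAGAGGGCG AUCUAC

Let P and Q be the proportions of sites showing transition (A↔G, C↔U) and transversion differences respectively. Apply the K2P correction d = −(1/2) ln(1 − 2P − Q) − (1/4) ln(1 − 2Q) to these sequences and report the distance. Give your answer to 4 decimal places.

0.1203

Differing sites — 1:G/A (Ti); 8:U/A (Tv); 14:G/C (Tv); 22:C/G (Tv).
Of the 4 differences, 1 transition and 3 transversions over 36 sites: P = 1/36 = 0.027778, Q = 3/36 = 0.083333.
d = −0.5·ln(0.861111) − 0.25·ln(0.833334) = −0.5·(-0.149532) − 0.25·(-0.182321) = 0.1203.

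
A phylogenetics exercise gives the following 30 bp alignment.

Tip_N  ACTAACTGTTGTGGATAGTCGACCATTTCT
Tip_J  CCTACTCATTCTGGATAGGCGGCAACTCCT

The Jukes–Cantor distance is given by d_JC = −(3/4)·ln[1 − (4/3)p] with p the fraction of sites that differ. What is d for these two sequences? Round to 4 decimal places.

Mismatches occur at site 1 (A↔C), site 5 (A↔C), site 6 (C↔T), site 7 (T↔C), site 8 (G↔A), site 11 (G↔C), site 19 (T↔G), site 22 (A↔G), site 24 (C↔A), site 26 (T↔C), site 28 (T↔C).
p = 11/30 = 0.366667.
d = −0.75 · ln(1 − (4/3)·0.366667) = −0.75 · ln(0.511111) = −0.75 · (-0.671168) = 0.5034.

0.5034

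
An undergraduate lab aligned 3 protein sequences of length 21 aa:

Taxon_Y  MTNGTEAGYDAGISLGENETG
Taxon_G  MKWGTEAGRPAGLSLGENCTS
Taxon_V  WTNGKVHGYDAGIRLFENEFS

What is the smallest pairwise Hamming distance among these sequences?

7

Pairwise Hamming distances:
  Taxon_Y vs Taxon_G: 7
  Taxon_Y vs Taxon_V: 8
  Taxon_G vs Taxon_V: 13
The smallest is 7, between Taxon_Y and Taxon_G.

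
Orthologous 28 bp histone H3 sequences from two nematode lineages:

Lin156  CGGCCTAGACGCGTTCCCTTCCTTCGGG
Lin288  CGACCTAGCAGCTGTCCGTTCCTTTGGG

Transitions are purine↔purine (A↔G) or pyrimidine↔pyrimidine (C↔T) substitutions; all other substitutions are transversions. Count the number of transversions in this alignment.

5

The sequences differ at positions 3 (G/A, transition), 9 (A/C, transversion), 10 (C/A, transversion), 13 (G/T, transversion), 14 (T/G, transversion), 18 (C/G, transversion), 25 (C/T, transition).
Of the 7 differences, 2 transitions and 5 transversions, so the answer is 5.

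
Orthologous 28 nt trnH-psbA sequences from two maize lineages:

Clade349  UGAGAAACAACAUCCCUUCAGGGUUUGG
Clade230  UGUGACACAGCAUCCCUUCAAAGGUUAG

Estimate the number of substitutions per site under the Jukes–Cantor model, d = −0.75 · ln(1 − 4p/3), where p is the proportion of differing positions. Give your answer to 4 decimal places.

0.3041

Mismatches occur at site 3 (A→U), site 6 (A→C), site 10 (A→G), site 21 (G→A), site 22 (G→A), site 24 (U→G), site 27 (G→A).
p = 7/28 = 0.250000.
d = −0.75 · ln(1 − (4/3)·0.250000) = −0.75 · ln(0.666667) = −0.75 · (-0.405465) = 0.3041.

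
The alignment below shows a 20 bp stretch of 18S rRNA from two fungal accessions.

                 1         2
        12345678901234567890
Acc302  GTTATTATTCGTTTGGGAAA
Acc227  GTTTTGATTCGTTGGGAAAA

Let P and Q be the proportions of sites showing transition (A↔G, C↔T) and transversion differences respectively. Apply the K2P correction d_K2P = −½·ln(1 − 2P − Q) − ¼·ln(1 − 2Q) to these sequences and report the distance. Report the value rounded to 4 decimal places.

Differing sites — 4:A/T (Tv); 6:T/G (Tv); 14:T/G (Tv); 17:G/A (Ti).
Of the 4 differences, 1 transition and 3 transversions over 20 sites: P = 1/20 = 0.050000, Q = 3/20 = 0.150000.
d = −0.5·ln(0.750000) − 0.25·ln(0.700000) = −0.5·(-0.287682) − 0.25·(-0.356675) = 0.2330.

0.2330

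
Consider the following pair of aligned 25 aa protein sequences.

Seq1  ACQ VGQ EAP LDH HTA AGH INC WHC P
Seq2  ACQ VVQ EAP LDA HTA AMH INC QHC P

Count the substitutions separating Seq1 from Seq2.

Mismatches occur at site 5 (G/V), site 12 (H/A), site 17 (G/M), site 22 (W/Q).
That gives 4 mismatches out of 25 aligned sites, so the Hamming distance is 4.

4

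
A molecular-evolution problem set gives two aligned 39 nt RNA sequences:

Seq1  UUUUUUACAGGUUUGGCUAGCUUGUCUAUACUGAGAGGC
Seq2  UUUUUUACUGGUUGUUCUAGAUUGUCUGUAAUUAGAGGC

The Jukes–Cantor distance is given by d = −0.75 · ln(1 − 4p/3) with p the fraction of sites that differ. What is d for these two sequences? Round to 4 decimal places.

0.2396

Differing sites — 9:A/U; 14:U/G; 15:G/U; 16:G/U; 21:C/A; 28:A/G; 31:C/A; 33:G/U.
p = 8/39 = 0.205128.
d = −0.75 · ln(1 − (4/3)·0.205128) = −0.75 · ln(0.726496) = −0.75 · (-0.319522) = 0.2396.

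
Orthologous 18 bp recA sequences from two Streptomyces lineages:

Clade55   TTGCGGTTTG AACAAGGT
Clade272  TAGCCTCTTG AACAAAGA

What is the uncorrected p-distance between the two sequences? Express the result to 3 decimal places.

0.333

The sequences differ at positions 2 (T/A), 5 (G/C), 6 (G/T), 7 (T/C), 16 (G/A), 18 (T/A).
There are 6 differences over 18 sites, so p = 6/18 = 0.333.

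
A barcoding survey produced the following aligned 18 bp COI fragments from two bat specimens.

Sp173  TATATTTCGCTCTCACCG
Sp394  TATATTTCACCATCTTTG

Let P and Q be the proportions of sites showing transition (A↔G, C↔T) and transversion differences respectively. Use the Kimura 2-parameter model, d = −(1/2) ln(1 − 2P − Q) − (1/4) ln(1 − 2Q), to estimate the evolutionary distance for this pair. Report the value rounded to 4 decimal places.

The sequences differ at positions 9 (G/A, transition), 11 (T/C, transition), 12 (C/A, transversion), 15 (A/T, transversion), 16 (C/T, transition), 17 (C/T, transition).
Of the 6 differences, 4 transitions and 2 transversions over 18 sites: P = 4/18 = 0.222222, Q = 2/18 = 0.111111.
d = −0.5·ln(0.444445) − 0.25·ln(0.777778) = −0.5·(-0.810929) − 0.25·(-0.251314) = 0.4683.

0.4683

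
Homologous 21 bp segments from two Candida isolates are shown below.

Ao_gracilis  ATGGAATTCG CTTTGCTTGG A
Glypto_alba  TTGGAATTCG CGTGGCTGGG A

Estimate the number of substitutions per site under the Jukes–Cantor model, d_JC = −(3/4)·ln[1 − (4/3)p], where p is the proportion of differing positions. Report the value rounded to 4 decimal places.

Differing sites — 1:A/T; 12:T/G; 14:T/G; 18:T/G.
p = 4/21 = 0.190476.
d = −0.75 · ln(1 − (4/3)·0.190476) = −0.75 · ln(0.746032) = −0.75 · (-0.292987) = 0.2197.

0.2197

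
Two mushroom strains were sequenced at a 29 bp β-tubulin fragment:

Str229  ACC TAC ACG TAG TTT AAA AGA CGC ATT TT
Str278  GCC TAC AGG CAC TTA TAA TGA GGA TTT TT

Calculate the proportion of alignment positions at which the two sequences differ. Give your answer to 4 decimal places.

Mismatches occur at site 1 (A→G), site 8 (C→G), site 10 (T→C), site 12 (G→C), site 15 (T→A), site 16 (A→T), site 19 (A→T), site 22 (C→G), site 24 (C→A), site 25 (A→T).
There are 10 differences over 29 sites, so p = 10/29 = 0.3448.

0.3448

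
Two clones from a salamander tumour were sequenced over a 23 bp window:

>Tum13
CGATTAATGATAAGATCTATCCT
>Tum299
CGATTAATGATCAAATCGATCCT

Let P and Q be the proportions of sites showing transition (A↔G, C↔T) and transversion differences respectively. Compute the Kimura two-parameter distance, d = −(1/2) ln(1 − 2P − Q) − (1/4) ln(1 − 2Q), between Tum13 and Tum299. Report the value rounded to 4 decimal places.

The sequences differ at positions 12 (A/C, transversion), 14 (G/A, transition), 18 (T/G, transversion).
Of the 3 differences, 1 transition and 2 transversions over 23 sites: P = 1/23 = 0.043478, Q = 2/23 = 0.086957.
d = −0.5·ln(0.826087) − 0.25·ln(0.826086) = −0.5·(-0.191055) − 0.25·(-0.191056) = 0.1433.

0.1433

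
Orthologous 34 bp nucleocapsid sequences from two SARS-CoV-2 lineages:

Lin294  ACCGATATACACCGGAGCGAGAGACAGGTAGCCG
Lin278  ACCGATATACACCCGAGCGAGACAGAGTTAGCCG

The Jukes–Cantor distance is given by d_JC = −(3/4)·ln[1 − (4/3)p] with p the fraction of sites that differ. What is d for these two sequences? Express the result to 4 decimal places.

0.1280

The sequences differ at positions 14 (G/C), 23 (G/C), 25 (C/G), 28 (G/T).
p = 4/34 = 0.117647.
d = −0.75 · ln(1 − (4/3)·0.117647) = −0.75 · ln(0.843137) = −0.75 · (-0.170626) = 0.1280.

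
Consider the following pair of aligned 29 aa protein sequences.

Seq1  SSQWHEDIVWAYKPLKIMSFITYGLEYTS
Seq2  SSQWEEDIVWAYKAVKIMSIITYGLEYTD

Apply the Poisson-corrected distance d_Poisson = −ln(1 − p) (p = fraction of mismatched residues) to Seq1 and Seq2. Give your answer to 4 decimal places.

Differing sites — 5:H/E; 14:P/A; 15:L/V; 20:F/I; 29:S/D.
p = 5/29 = 0.172414.
d = −ln(1 − 0.172414) = −ln(0.827586) = 0.1892.

0.1892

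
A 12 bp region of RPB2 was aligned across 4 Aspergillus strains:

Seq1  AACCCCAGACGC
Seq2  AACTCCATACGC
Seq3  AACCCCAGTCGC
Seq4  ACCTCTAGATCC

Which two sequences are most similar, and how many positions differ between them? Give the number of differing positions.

1

Pairwise Hamming distances:
  Seq1 vs Seq2: 2
  Seq1 vs Seq3: 1
  Seq1 vs Seq4: 5
  Seq2 vs Seq3: 3
  Seq2 vs Seq4: 5
  Seq3 vs Seq4: 6
The smallest is 1, between Seq1 and Seq3.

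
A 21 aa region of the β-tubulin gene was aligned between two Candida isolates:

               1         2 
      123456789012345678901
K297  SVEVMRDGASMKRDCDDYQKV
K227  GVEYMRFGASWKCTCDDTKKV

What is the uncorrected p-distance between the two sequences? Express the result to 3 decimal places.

The sequences differ at positions 1 (S/G), 4 (V/Y), 7 (D/F), 11 (M/W), 13 (R/C), 14 (D/T), 18 (Y/T), 19 (Q/K).
There are 8 differences over 21 sites, so p = 8/21 = 0.381.

0.381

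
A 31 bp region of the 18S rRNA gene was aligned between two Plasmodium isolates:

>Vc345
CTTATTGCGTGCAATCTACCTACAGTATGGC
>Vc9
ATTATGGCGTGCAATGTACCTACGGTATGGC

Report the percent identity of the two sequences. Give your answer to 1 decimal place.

87.1%

The sequences differ at positions 1 (C/A), 6 (T/G), 16 (C/G), 24 (A/G).
27 of the 31 sites match, so the percent identity is 27/31 × 100 = 87.1%.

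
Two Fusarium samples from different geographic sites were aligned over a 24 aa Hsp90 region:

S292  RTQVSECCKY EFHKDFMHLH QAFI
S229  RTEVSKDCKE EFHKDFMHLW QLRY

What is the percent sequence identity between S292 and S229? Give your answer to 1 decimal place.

The sequences differ at positions 3 (Q/E), 6 (E/K), 7 (C/D), 10 (Y/E), 20 (H/W), 22 (A/L), 23 (F/R), 24 (I/Y).
16 of the 24 sites match, so the percent identity is 16/24 × 100 = 66.7%.

66.7%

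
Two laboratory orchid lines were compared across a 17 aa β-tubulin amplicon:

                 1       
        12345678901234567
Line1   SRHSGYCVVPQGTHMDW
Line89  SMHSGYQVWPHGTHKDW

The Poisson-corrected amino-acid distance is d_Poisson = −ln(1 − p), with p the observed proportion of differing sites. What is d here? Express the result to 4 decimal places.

Differing sites — 2:R/M; 7:C/Q; 9:V/W; 11:Q/H; 15:M/K.
p = 5/17 = 0.294118.
d = −ln(1 − 0.294118) = −ln(0.705882) = 0.3483.

0.3483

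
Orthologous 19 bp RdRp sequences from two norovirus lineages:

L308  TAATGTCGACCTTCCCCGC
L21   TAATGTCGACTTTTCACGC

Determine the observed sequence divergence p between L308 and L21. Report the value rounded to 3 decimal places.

0.158

The sequences differ at positions 11 (C/T), 14 (C/T), 16 (C/A).
There are 3 differences over 19 sites, so p = 3/19 = 0.158.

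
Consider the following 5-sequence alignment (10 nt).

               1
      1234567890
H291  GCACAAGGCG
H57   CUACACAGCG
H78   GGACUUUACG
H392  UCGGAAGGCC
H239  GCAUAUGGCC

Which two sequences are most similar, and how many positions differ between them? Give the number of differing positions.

3

Pairwise Hamming distances:
  H291 vs H57: 4
  H291 vs H78: 5
  H291 vs H392: 4
  H291 vs H239: 3
  H57 vs H78: 6
  H57 vs H392: 7
  H57 vs H239: 6
  H78 vs H392: 9
  H78 vs H239: 6
  H392 vs H239: 4
The smallest is 3, between H291 and H239.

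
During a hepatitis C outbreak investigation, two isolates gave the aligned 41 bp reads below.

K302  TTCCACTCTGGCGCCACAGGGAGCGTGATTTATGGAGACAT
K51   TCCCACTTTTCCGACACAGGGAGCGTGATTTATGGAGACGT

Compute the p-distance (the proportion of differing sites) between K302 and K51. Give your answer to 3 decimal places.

Differing sites — 2:T/C; 8:C/T; 10:G/T; 11:G/C; 14:C/A; 40:A/G.
There are 6 differences over 41 sites, so p = 6/41 = 0.146.

0.146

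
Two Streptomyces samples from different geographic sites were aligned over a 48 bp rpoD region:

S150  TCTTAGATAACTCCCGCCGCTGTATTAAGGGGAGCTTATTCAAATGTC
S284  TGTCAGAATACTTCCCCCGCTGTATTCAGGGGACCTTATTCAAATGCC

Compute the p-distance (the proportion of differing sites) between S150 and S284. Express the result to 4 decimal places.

0.1875

The sequences differ at positions 2 (C/G), 4 (T/C), 8 (T/A), 9 (A/T), 13 (C/T), 16 (G/C), 27 (A/C), 34 (G/C), 47 (T/C).
There are 9 differences over 48 sites, so p = 9/48 = 0.1875.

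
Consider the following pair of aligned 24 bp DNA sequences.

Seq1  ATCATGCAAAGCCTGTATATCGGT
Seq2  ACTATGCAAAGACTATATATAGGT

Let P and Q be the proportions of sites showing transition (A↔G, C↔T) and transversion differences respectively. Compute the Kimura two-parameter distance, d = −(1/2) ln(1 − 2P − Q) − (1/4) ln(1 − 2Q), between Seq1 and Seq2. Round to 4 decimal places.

0.2483

Differing sites — 2:T/C (Ti); 3:C/T (Ti); 12:C/A (Tv); 15:G/A (Ti); 21:C/A (Tv).
Of the 5 differences, 3 transitions and 2 transversions over 24 sites: P = 3/24 = 0.125000, Q = 2/24 = 0.083333.
d = −0.5·ln(0.666667) − 0.25·ln(0.833334) = −0.5·(-0.405465) − 0.25·(-0.182321) = 0.2483.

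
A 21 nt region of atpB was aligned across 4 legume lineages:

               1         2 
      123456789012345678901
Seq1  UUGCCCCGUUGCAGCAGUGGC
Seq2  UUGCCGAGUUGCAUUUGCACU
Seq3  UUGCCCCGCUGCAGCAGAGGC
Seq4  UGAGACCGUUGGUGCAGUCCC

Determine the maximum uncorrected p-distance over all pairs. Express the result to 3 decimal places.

Pairwise Hamming distances:
  Seq1 vs Seq2: 9
  Seq1 vs Seq3: 2
  Seq1 vs Seq4: 8
  Seq2 vs Seq3: 10
  Seq2 vs Seq4: 14
  Seq3 vs Seq4: 10
The largest is 14 mismatches, between Seq2 and Seq4; p = 14/21 = 0.667.

0.667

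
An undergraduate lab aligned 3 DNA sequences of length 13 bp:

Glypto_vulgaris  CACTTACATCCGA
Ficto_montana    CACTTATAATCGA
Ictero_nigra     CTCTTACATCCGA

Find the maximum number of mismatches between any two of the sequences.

Pairwise Hamming distances:
  Glypto_vulgaris vs Ficto_montana: 3
  Glypto_vulgaris vs Ictero_nigra: 1
  Ficto_montana vs Ictero_nigra: 4
The largest is 4, between Ficto_montana and Ictero_nigra.

4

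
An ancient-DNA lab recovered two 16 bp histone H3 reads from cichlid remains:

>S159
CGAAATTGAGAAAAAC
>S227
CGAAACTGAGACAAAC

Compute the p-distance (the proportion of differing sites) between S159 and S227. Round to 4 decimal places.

Differing sites — 6:T/C; 12:A/C.
There are 2 differences over 16 sites, so p = 2/16 = 0.1250.

0.1250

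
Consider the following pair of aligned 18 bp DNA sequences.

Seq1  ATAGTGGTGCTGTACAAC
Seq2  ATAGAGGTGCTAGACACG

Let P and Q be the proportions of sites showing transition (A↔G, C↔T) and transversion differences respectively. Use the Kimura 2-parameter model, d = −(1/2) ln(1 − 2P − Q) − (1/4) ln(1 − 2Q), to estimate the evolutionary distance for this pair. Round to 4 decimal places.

Mismatches occur at site 5 (T→A, transversion), site 12 (G→A, transition), site 13 (T→G, transversion), site 17 (A→C, transversion), site 18 (C→G, transversion).
Of the 5 differences, 1 transition and 4 transversions over 18 sites: P = 1/18 = 0.055556, Q = 4/18 = 0.222222.
d = −0.5·ln(0.666666) − 0.25·ln(0.555556) = −0.5·(-0.405466) − 0.25·(-0.587786) = 0.3497.

0.3497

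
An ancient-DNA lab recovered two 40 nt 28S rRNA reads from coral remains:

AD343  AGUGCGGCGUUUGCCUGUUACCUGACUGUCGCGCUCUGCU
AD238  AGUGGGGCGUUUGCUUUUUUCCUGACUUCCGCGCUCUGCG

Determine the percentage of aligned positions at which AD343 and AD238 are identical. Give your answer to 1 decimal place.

82.5%

Mismatches occur at site 5 (C/G), site 15 (C/U), site 17 (G/U), site 20 (A/U), site 28 (G/U), site 29 (U/C), site 40 (U/G).
33 of the 40 sites match, so the percent identity is 33/40 × 100 = 82.5%.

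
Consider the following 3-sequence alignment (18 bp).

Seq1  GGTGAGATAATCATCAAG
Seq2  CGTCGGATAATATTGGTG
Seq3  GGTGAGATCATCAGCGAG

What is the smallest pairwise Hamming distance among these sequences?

Pairwise Hamming distances:
  Seq1 vs Seq2: 8
  Seq1 vs Seq3: 3
  Seq2 vs Seq3: 9
The smallest is 3, between Seq1 and Seq3.

3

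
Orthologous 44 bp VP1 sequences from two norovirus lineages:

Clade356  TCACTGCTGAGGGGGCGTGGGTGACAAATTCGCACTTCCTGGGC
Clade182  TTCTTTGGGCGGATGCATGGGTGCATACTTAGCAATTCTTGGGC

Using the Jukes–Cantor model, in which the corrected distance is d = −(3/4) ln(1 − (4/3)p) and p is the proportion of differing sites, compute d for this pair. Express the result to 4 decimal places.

0.5429

Mismatches occur at site 2 (C/T), site 3 (A/C), site 4 (C/T), site 6 (G/T), site 7 (C/G), site 8 (T/G), site 10 (A/C), site 13 (G/A), site 14 (G/T), site 17 (G/A), site 24 (A/C), site 25 (C/A), site 26 (A/T), site 28 (A/C), site 31 (C/A), site 35 (C/A), site 39 (C/T).
p = 17/44 = 0.386364.
d = −0.75 · ln(1 − (4/3)·0.386364) = −0.75 · ln(0.484848) = −0.75 · (-0.723920) = 0.5429.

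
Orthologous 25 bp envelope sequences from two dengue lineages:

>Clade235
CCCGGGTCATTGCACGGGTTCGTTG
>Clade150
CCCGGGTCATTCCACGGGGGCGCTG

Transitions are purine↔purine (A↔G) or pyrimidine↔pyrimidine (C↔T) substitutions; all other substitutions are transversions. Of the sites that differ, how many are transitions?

The sequences differ at positions 12 (G/C, transversion), 19 (T/G, transversion), 20 (T/G, transversion), 23 (T/C, transition).
Of the 4 differences, 1 transition and 3 transversions, so the answer is 1.

1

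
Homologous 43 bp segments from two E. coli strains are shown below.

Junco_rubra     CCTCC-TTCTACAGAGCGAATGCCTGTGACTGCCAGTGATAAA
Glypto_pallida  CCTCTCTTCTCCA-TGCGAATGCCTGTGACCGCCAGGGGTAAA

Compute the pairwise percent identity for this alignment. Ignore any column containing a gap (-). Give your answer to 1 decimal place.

85.4%

Excluding the 2 gap columns leaves 41 comparable sites.
Mismatches occur at site 5 (C/T), site 11 (A/C), site 15 (A/T), site 31 (T/C), site 37 (T/G), site 39 (A/G).
35 of the 41 comparable sites match, so the percent identity is 35/41 × 100 = 85.4%.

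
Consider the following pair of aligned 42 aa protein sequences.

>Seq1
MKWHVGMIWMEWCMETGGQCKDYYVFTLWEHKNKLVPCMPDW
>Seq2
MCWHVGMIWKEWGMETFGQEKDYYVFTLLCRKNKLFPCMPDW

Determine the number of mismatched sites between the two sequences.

Differing sites — 2:K/C; 10:M/K; 13:C/G; 17:G/F; 20:C/E; 29:W/L; 30:E/C; 31:H/R; 36:V/F.
That gives 9 mismatches out of 42 aligned sites, so the Hamming distance is 9.

9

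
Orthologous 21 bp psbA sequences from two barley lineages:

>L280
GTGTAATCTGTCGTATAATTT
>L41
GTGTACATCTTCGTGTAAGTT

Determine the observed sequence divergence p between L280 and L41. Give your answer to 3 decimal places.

0.333

The sequences differ at positions 6 (A/C), 7 (T/A), 8 (C/T), 9 (T/C), 10 (G/T), 15 (A/G), 19 (T/G).
There are 7 differences over 21 sites, so p = 7/21 = 0.333.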